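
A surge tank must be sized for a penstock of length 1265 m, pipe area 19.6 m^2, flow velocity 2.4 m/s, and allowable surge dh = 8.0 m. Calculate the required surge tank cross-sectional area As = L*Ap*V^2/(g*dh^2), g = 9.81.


As = 1265 * 19.6 * 2.4^2 / (9.81 * 8.0^2) = 227.4679 m^2


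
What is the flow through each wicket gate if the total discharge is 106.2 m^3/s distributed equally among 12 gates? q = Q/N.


q = 106.2 / 12 = 8.8500 m^3/s


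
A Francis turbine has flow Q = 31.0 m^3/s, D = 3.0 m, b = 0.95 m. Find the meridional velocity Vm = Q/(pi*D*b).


Vm = 31.0 / (pi * 3.0 * 0.95) = 3.4623 m/s


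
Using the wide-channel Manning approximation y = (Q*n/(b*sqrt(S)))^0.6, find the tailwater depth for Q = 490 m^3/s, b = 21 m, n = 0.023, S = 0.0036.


y = (490 * 0.023 / (21 * 0.0036^0.5))^0.6 = 3.7233 m


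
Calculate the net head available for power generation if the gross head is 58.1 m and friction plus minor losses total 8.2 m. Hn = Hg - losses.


Hn = 58.1 - 8.2 = 49.9000 m


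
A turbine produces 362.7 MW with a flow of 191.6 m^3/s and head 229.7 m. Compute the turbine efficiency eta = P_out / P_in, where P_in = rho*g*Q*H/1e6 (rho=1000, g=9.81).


P_in = 1000 * 9.81 * 191.6 * 229.7 / 1e6 = 431.7432 MW
eta = 362.7 / 431.7432 = 0.8401


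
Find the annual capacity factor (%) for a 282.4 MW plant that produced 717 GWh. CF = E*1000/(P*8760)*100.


CF = 717 * 1000 / (282.4 * 8760) * 100 = 28.9835 %


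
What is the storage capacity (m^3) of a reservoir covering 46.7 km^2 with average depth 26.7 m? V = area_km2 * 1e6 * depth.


V = 46.7 * 1e6 * 26.7 = 1.2469e+09 m^3


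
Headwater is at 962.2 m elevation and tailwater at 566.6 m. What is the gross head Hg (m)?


Hg = 962.2 - 566.6 = 395.6000 m


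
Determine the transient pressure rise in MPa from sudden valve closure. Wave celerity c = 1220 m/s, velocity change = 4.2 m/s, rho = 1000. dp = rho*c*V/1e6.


dp = 1000 * 1220 * 4.2 / 1e6 = 5.1240 MPa


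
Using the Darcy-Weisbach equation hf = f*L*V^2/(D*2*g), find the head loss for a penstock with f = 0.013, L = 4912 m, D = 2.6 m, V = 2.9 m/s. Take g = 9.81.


hf = 0.013 * 4912 * 2.9^2 / (2.6 * 2 * 9.81) = 10.5275 m


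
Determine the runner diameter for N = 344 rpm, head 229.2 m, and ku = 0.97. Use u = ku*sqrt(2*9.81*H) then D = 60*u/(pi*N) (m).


u = 0.97 * sqrt(2*9.81*229.2) = 65.0472 m/s
D = 60 * 65.0472 / (pi * 344) = 3.6114 m


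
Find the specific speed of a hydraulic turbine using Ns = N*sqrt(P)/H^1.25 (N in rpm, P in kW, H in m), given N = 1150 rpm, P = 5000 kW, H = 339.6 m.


Ns = 1150 * 5000^0.5 / 339.6^1.25 = 55.7793


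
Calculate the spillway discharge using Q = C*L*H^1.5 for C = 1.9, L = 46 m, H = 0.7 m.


Q = 1.9 * 46 * 0.7^1.5 = 51.1869 m^3/s


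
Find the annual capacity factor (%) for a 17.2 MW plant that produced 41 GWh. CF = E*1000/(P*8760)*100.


CF = 41 * 1000 / (17.2 * 8760) * 100 = 27.2114 %


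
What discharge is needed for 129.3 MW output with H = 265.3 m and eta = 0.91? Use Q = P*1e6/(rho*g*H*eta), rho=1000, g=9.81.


Q = 129.3 * 1e6 / (1000 * 9.81 * 265.3 * 0.91) = 54.5947 m^3/s


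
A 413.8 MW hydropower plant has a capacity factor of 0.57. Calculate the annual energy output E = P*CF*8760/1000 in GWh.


E = 413.8 * 0.57 * 8760 / 1000 = 2066.1862 GWh


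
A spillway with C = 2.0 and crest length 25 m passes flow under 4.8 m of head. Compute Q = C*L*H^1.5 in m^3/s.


Q = 2.0 * 25 * 4.8^1.5 = 525.8137 m^3/s


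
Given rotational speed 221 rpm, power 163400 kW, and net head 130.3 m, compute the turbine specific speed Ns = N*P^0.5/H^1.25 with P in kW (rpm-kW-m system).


Ns = 221 * 163400^0.5 / 130.3^1.25 = 202.9260


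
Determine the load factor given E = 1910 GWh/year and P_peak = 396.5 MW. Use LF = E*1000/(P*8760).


LF = 1910 * 1000 / (396.5 * 8760) = 0.5499


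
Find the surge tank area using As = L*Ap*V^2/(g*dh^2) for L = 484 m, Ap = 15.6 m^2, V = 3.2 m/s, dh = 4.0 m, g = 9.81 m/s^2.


As = 484 * 15.6 * 3.2^2 / (9.81 * 4.0^2) = 492.5847 m^2


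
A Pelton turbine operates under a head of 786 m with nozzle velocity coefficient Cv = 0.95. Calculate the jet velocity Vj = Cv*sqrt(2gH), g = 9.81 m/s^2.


Vj = 0.95 * sqrt(2*9.81*786) = 117.9735 m/s


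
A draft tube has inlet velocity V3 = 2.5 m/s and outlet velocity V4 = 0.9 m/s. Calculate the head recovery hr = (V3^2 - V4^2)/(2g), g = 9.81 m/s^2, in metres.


hr = (2.5^2 - 0.9^2) / (2*9.81) = 0.2773 m


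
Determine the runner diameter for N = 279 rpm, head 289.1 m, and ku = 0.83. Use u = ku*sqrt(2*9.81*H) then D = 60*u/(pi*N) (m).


u = 0.83 * sqrt(2*9.81*289.1) = 62.5103 m/s
D = 60 * 62.5103 / (pi * 279) = 4.2791 m


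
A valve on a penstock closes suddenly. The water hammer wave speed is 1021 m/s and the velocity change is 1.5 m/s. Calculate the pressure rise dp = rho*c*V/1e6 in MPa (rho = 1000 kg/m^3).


dp = 1000 * 1021 * 1.5 / 1e6 = 1.5315 MPa


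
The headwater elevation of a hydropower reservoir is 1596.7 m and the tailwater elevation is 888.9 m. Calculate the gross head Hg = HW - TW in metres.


Hg = 1596.7 - 888.9 = 707.8000 m


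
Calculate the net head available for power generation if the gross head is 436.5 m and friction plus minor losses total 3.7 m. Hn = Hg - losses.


Hn = 436.5 - 3.7 = 432.8000 m


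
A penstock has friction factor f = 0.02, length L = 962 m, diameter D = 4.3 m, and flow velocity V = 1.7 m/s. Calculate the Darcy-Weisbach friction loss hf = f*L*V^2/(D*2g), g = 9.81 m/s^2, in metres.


hf = 0.02 * 962 * 1.7^2 / (4.3 * 2 * 9.81) = 0.6591 m


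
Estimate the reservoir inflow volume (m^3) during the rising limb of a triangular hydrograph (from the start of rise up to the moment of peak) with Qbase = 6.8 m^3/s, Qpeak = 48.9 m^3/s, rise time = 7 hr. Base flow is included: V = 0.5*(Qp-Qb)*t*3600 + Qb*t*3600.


V = 0.5*(48.9 - 6.8)*7*3600 + 6.8*7*3600 = 701820.0000 m^3


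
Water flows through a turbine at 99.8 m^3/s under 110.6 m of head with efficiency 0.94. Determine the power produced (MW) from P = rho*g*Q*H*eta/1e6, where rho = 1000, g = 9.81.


P = 1000 * 9.81 * 99.8 * 110.6 * 0.94 / 1e6 = 101.7847 MW


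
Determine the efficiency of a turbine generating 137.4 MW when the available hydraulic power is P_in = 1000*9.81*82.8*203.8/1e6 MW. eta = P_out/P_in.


P_in = 1000 * 9.81 * 82.8 * 203.8 / 1e6 = 165.5402 MW
eta = 137.4 / 165.5402 = 0.8300


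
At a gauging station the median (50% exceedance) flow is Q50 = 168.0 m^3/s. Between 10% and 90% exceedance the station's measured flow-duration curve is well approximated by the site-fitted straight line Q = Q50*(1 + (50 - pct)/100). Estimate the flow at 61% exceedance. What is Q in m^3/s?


Q = 168.0 * (1 + (50 - 61)/100) = 149.5200 m^3/s


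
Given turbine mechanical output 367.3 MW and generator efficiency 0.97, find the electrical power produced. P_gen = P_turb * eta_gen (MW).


P_gen = 367.3 * 0.97 = 356.2810 MW


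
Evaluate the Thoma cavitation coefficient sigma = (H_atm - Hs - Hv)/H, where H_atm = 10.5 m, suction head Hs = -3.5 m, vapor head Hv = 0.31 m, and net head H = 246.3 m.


sigma = (10.5 - (-3.5) - 0.31) / 246.3 = 0.0556


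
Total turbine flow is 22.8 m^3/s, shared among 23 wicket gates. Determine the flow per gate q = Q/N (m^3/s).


q = 22.8 / 23 = 0.9913 m^3/s


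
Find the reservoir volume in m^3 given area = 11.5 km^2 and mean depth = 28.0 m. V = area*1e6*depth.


V = 11.5 * 1e6 * 28.0 = 3.2200e+08 m^3


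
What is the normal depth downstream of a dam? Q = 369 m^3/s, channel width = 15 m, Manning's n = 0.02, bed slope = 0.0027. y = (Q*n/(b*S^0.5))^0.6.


y = (369 * 0.02 / (15 * 0.0027^0.5))^0.6 = 3.8527 m


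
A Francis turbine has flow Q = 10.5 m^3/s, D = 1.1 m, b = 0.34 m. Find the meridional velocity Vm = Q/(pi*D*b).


Vm = 10.5 / (pi * 1.1 * 0.34) = 8.9365 m/s


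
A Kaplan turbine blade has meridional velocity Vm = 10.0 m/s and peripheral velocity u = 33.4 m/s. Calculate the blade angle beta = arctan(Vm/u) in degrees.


beta = arctan(10.0 / 33.4) = 16.6678 degrees


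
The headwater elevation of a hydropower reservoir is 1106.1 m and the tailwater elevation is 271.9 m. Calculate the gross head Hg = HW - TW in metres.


Hg = 1106.1 - 271.9 = 834.2000 m


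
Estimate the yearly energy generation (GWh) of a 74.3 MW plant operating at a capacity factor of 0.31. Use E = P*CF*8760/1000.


E = 74.3 * 0.31 * 8760 / 1000 = 201.7691 GWh


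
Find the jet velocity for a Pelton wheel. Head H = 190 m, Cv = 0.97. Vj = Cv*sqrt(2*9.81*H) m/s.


Vj = 0.97 * sqrt(2*9.81*190) = 59.2240 m/s


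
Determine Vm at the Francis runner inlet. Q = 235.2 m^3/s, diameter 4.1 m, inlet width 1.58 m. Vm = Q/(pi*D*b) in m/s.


Vm = 235.2 / (pi * 4.1 * 1.58) = 11.5570 m/s


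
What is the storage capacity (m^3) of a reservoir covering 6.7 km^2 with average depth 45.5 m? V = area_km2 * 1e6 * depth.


V = 6.7 * 1e6 * 45.5 = 3.0485e+08 m^3


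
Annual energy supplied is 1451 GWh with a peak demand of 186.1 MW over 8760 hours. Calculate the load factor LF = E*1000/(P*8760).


LF = 1451 * 1000 / (186.1 * 8760) = 0.8901


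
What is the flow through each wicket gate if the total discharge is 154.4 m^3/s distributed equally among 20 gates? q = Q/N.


q = 154.4 / 20 = 7.7200 m^3/s


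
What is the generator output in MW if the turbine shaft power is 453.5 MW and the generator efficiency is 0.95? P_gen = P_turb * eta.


P_gen = 453.5 * 0.95 = 430.8250 MW


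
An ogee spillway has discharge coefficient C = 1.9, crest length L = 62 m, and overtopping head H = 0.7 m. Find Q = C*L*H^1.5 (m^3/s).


Q = 1.9 * 62 * 0.7^1.5 = 68.9910 m^3/s


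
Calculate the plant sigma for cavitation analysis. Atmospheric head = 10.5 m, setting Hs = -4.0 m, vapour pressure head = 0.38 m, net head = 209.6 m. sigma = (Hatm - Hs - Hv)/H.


sigma = (10.5 - (-4.0) - 0.38) / 209.6 = 0.0674


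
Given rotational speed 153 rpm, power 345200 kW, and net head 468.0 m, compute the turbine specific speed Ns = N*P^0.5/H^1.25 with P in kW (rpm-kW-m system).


Ns = 153 * 345200^0.5 / 468.0^1.25 = 41.2971


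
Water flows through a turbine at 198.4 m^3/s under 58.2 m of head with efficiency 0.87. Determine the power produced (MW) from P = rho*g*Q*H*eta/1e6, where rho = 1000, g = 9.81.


P = 1000 * 9.81 * 198.4 * 58.2 * 0.87 / 1e6 = 98.5492 MW


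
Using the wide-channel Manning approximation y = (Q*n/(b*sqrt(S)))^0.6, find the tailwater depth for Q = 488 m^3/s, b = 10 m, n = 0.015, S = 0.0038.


y = (488 * 0.015 / (10 * 0.0038^0.5))^0.6 = 4.4134 m


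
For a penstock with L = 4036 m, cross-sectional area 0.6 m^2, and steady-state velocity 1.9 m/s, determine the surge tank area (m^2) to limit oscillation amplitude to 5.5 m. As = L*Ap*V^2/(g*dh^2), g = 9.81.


As = 4036 * 0.6 * 1.9^2 / (9.81 * 5.5^2) = 29.4588 m^2


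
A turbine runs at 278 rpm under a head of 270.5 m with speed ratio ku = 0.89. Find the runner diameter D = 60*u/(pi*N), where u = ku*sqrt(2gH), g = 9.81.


u = 0.89 * sqrt(2*9.81*270.5) = 64.8370 m/s
D = 60 * 64.8370 / (pi * 278) = 4.4543 m


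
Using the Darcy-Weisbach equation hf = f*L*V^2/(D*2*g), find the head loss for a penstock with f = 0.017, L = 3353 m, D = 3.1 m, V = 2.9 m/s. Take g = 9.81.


hf = 0.017 * 3353 * 2.9^2 / (3.1 * 2 * 9.81) = 7.8817 m


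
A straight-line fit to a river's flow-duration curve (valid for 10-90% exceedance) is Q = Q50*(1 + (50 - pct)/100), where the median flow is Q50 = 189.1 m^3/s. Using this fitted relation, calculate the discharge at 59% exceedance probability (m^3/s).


Q = 189.1 * (1 + (50 - 59)/100) = 172.0810 m^3/s


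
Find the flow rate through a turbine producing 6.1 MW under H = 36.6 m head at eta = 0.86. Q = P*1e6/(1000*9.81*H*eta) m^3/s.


Q = 6.1 * 1e6 / (1000 * 9.81 * 36.6 * 0.86) = 19.7552 m^3/s


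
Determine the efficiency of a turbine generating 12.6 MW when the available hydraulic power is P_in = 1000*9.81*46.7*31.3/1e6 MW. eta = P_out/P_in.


P_in = 1000 * 9.81 * 46.7 * 31.3 / 1e6 = 14.3394 MW
eta = 12.6 / 14.3394 = 0.8787


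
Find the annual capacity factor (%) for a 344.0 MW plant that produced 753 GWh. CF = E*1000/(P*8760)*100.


CF = 753 * 1000 / (344.0 * 8760) * 100 = 24.9881 %


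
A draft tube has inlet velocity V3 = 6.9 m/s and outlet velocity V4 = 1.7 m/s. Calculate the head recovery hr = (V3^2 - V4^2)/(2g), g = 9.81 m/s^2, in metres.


hr = (6.9^2 - 1.7^2) / (2*9.81) = 2.2793 m


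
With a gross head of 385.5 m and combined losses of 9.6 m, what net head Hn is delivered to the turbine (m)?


Hn = 385.5 - 9.6 = 375.9000 m


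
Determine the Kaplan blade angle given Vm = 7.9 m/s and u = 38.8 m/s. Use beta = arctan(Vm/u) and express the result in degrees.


beta = arctan(7.9 / 38.8) = 11.5086 degrees


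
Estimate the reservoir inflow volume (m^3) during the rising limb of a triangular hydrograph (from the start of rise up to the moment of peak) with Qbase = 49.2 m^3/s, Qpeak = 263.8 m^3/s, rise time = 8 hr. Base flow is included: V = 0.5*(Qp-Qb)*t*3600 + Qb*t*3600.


V = 0.5*(263.8 - 49.2)*8*3600 + 49.2*8*3600 = 4.5072e+06 m^3


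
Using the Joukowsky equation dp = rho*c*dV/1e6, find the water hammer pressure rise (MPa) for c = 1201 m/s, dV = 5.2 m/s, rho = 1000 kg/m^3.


dp = 1000 * 1201 * 5.2 / 1e6 = 6.2452 MPa


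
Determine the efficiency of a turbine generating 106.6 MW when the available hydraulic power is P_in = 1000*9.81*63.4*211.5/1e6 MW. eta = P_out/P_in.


P_in = 1000 * 9.81 * 63.4 * 211.5 / 1e6 = 131.5433 MW
eta = 106.6 / 131.5433 = 0.8104


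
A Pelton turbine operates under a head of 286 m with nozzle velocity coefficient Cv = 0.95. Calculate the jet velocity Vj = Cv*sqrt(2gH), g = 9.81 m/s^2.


Vj = 0.95 * sqrt(2*9.81*286) = 71.1633 m/s


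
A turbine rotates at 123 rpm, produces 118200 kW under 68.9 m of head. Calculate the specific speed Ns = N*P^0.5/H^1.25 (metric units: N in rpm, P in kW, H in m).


Ns = 123 * 118200^0.5 / 68.9^1.25 = 213.0295


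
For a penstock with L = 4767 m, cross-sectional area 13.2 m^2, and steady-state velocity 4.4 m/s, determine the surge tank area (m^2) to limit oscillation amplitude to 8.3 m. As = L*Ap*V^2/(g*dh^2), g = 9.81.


As = 4767 * 13.2 * 4.4^2 / (9.81 * 8.3^2) = 1802.5995 m^2


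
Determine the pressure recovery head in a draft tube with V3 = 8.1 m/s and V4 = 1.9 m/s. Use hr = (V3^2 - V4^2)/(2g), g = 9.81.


hr = (8.1^2 - 1.9^2) / (2*9.81) = 3.1600 m


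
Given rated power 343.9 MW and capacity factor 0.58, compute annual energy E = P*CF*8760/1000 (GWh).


E = 343.9 * 0.58 * 8760 / 1000 = 1747.2871 GWh


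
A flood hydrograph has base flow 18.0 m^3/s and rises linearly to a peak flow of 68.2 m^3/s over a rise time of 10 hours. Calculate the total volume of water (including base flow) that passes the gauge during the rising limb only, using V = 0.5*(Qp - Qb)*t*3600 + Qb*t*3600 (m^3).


V = 0.5*(68.2 - 18.0)*10*3600 + 18.0*10*3600 = 1.5516e+06 m^3


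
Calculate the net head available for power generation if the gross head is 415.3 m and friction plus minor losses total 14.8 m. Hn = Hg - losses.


Hn = 415.3 - 14.8 = 400.5000 m


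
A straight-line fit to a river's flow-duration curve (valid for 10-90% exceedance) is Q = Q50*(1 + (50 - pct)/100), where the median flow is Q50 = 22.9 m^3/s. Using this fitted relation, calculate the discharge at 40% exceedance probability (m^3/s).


Q = 22.9 * (1 + (50 - 40)/100) = 25.1900 m^3/s


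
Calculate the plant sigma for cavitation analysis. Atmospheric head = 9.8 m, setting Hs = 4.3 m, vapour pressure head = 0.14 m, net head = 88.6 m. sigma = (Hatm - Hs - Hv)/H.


sigma = (9.8 - 4.3 - 0.14) / 88.6 = 0.0605


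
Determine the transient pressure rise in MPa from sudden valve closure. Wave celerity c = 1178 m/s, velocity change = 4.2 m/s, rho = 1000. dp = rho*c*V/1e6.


dp = 1000 * 1178 * 4.2 / 1e6 = 4.9476 MPa


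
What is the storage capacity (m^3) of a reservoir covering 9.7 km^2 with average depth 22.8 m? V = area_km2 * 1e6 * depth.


V = 9.7 * 1e6 * 22.8 = 2.2116e+08 m^3


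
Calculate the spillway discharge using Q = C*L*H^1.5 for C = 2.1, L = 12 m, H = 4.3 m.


Q = 2.1 * 12 * 4.3^1.5 = 224.7001 m^3/s


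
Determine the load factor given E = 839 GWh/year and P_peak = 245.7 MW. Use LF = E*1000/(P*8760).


LF = 839 * 1000 / (245.7 * 8760) = 0.3898


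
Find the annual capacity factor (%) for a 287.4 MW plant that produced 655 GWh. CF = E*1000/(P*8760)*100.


CF = 655 * 1000 / (287.4 * 8760) * 100 = 26.0166 %


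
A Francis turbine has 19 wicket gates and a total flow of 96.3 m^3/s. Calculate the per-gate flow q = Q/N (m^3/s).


q = 96.3 / 19 = 5.0684 m^3/s


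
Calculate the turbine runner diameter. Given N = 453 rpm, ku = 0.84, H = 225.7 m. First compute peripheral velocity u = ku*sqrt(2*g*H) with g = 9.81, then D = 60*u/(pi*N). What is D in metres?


u = 0.84 * sqrt(2*9.81*225.7) = 55.8978 m/s
D = 60 * 55.8978 / (pi * 453) = 2.3567 m


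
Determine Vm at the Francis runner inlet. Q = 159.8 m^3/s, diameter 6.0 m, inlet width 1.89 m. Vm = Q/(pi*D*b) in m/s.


Vm = 159.8 / (pi * 6.0 * 1.89) = 4.4855 m/s


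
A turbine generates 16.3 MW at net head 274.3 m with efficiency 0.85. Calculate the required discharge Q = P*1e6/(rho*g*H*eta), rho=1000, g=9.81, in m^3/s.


Q = 16.3 * 1e6 / (1000 * 9.81 * 274.3 * 0.85) = 7.1265 m^3/s


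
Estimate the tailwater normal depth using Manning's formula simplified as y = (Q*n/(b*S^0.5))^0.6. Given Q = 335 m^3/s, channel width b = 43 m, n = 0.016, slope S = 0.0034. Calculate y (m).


y = (335 * 0.016 / (43 * 0.0034^0.5))^0.6 = 1.5775 m


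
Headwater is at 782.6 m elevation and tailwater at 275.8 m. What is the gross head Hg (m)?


Hg = 782.6 - 275.8 = 506.8000 m


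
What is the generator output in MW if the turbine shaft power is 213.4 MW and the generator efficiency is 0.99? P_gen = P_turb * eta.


P_gen = 213.4 * 0.99 = 211.2660 MW


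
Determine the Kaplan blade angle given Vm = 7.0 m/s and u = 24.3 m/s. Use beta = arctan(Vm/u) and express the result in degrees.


beta = arctan(7.0 / 24.3) = 16.0699 degrees


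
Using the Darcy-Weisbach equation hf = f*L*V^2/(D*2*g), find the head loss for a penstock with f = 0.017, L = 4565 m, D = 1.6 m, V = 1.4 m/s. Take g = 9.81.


hf = 0.017 * 4565 * 1.4^2 / (1.6 * 2 * 9.81) = 4.8454 m


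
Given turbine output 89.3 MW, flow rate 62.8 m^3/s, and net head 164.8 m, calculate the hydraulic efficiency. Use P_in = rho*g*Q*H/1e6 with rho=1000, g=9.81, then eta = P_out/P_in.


P_in = 1000 * 9.81 * 62.8 * 164.8 / 1e6 = 101.5280 MW
eta = 89.3 / 101.5280 = 0.8796


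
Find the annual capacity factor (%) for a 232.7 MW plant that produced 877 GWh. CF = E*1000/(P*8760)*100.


CF = 877 * 1000 / (232.7 * 8760) * 100 = 43.0228 %


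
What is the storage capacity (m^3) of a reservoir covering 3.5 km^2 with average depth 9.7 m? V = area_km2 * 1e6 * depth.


V = 3.5 * 1e6 * 9.7 = 3.3950e+07 m^3


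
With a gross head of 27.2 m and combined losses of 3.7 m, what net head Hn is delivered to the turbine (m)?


Hn = 27.2 - 3.7 = 23.5000 m


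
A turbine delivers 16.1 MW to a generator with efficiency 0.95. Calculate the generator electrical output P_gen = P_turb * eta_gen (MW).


P_gen = 16.1 * 0.95 = 15.2950 MW


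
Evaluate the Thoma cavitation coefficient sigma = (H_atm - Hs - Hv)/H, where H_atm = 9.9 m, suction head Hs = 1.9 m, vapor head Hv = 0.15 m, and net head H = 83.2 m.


sigma = (9.9 - 1.9 - 0.15) / 83.2 = 0.0944


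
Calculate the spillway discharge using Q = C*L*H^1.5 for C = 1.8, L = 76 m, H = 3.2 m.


Q = 1.8 * 76 * 3.2^1.5 = 783.0889 m^3/s


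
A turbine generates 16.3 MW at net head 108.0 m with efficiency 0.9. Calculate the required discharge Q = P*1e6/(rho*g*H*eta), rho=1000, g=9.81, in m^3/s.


Q = 16.3 * 1e6 / (1000 * 9.81 * 108.0 * 0.9) = 17.0943 m^3/s


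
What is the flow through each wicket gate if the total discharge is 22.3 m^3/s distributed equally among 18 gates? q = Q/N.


q = 22.3 / 18 = 1.2389 m^3/s


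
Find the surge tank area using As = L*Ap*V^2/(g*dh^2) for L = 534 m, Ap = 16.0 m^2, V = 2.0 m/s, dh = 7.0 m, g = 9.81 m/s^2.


As = 534 * 16.0 * 2.0^2 / (9.81 * 7.0^2) = 71.0978 m^2


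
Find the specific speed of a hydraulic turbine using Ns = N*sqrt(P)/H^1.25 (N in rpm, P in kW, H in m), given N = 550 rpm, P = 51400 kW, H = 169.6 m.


Ns = 550 * 51400^0.5 / 169.6^1.25 = 203.7333


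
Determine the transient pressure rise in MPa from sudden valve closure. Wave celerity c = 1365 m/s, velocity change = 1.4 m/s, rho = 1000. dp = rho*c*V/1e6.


dp = 1000 * 1365 * 1.4 / 1e6 = 1.9110 MPa


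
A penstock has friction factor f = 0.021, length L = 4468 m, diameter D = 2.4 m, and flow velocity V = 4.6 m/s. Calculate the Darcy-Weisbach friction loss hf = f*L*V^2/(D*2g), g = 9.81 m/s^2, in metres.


hf = 0.021 * 4468 * 4.6^2 / (2.4 * 2 * 9.81) = 42.1636 m


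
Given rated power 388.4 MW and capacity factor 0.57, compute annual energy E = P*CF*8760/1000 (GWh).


E = 388.4 * 0.57 * 8760 / 1000 = 1939.3589 GWh


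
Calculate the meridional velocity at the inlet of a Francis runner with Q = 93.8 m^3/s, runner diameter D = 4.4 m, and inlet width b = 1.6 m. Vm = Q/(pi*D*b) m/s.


Vm = 93.8 / (pi * 4.4 * 1.6) = 4.2411 m/s


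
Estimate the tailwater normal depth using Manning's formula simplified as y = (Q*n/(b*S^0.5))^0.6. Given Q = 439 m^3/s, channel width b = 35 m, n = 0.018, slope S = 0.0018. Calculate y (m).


y = (439 * 0.018 / (35 * 0.0018^0.5))^0.6 = 2.7266 m


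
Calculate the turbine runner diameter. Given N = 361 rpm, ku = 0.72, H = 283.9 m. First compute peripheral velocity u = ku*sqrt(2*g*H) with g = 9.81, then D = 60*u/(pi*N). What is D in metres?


u = 0.72 * sqrt(2*9.81*283.9) = 53.7359 m/s
D = 60 * 53.7359 / (pi * 361) = 2.8429 m


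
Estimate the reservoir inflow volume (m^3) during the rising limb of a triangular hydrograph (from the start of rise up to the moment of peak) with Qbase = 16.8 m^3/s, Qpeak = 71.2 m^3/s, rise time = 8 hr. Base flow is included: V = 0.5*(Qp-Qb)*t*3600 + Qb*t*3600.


V = 0.5*(71.2 - 16.8)*8*3600 + 16.8*8*3600 = 1.2672e+06 m^3


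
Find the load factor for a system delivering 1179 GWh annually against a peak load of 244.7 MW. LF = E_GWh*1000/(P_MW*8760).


LF = 1179 * 1000 / (244.7 * 8760) = 0.5500


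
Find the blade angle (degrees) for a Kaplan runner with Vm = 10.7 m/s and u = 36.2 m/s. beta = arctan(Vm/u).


beta = arctan(10.7 / 36.2) = 16.4666 degrees


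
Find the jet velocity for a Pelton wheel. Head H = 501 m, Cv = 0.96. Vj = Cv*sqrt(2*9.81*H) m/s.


Vj = 0.96 * sqrt(2*9.81*501) = 95.1787 m/s


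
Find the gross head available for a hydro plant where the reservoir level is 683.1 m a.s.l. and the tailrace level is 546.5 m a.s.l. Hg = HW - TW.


Hg = 683.1 - 546.5 = 136.6000 m


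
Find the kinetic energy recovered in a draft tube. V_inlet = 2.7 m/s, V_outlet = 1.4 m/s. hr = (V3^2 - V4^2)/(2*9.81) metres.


hr = (2.7^2 - 1.4^2) / (2*9.81) = 0.2717 m


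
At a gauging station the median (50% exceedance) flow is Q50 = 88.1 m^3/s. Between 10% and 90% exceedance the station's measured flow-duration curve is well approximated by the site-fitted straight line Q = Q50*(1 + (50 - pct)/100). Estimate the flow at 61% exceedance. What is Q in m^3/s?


Q = 88.1 * (1 + (50 - 61)/100) = 78.4090 m^3/s


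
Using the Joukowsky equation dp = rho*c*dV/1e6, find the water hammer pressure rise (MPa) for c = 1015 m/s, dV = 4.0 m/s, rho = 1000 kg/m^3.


dp = 1000 * 1015 * 4.0 / 1e6 = 4.0600 MPa


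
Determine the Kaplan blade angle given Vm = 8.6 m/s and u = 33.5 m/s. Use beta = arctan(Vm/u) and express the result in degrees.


beta = arctan(8.6 / 33.5) = 14.3979 degrees


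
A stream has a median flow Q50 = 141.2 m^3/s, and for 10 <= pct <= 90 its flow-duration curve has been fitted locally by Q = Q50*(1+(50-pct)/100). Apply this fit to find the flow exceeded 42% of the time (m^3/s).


Q = 141.2 * (1 + (50 - 42)/100) = 152.4960 m^3/s


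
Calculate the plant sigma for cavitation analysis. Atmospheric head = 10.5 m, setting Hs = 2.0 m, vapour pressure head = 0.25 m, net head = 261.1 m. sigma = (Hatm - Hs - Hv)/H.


sigma = (10.5 - 2.0 - 0.25) / 261.1 = 0.0316


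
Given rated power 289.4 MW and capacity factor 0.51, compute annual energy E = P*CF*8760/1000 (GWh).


E = 289.4 * 0.51 * 8760 / 1000 = 1292.9234 GWh


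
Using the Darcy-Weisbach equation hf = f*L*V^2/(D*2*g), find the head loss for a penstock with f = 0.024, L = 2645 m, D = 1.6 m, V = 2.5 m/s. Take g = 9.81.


hf = 0.024 * 2645 * 2.5^2 / (1.6 * 2 * 9.81) = 12.6386 m


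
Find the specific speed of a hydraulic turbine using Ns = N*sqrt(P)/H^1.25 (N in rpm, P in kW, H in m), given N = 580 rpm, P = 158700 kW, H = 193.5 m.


Ns = 580 * 158700^0.5 / 193.5^1.25 = 320.1587


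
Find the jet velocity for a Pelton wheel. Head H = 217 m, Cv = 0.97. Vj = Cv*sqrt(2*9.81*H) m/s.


Vj = 0.97 * sqrt(2*9.81*217) = 63.2923 m/s


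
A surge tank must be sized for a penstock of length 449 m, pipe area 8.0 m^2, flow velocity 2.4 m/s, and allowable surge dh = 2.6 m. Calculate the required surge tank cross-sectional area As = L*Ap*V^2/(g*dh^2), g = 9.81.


As = 449 * 8.0 * 2.4^2 / (9.81 * 2.6^2) = 311.9917 m^2


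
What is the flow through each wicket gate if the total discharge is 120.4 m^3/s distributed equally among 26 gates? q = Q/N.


q = 120.4 / 26 = 4.6308 m^3/s


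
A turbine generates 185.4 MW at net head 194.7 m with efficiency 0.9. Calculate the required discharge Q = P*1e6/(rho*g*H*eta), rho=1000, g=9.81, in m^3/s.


Q = 185.4 * 1e6 / (1000 * 9.81 * 194.7 * 0.9) = 107.8530 m^3/s


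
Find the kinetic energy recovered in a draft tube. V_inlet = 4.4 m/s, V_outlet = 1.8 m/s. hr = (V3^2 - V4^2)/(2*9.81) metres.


hr = (4.4^2 - 1.8^2) / (2*9.81) = 0.8216 m


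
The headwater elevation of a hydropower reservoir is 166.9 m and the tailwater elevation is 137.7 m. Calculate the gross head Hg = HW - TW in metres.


Hg = 166.9 - 137.7 = 29.2000 m


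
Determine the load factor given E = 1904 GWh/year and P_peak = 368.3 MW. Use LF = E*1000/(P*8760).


LF = 1904 * 1000 / (368.3 * 8760) = 0.5901


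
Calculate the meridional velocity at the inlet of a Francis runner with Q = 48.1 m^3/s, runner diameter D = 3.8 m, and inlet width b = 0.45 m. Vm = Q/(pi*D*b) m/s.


Vm = 48.1 / (pi * 3.8 * 0.45) = 8.9536 m/s


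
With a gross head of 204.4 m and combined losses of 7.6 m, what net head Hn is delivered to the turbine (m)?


Hn = 204.4 - 7.6 = 196.8000 m


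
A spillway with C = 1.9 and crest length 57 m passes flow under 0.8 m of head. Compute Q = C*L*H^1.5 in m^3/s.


Q = 1.9 * 57 * 0.8^1.5 = 77.4932 m^3/s


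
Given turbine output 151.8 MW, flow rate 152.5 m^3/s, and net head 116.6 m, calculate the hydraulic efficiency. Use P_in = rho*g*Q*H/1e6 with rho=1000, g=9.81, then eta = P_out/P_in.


P_in = 1000 * 9.81 * 152.5 * 116.6 / 1e6 = 174.4365 MW
eta = 151.8 / 174.4365 = 0.8702


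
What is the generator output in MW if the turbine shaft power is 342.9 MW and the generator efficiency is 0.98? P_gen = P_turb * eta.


P_gen = 342.9 * 0.98 = 336.0420 MW


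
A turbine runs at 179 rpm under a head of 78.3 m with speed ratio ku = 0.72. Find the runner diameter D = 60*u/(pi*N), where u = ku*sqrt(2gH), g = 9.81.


u = 0.72 * sqrt(2*9.81*78.3) = 28.2204 m/s
D = 60 * 28.2204 / (pi * 179) = 3.0110 m


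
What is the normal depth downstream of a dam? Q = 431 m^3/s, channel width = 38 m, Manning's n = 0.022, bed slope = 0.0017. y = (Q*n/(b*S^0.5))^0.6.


y = (431 * 0.022 / (38 * 0.0017^0.5))^0.6 = 2.9453 m


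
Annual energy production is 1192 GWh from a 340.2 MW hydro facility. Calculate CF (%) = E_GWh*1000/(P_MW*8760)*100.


CF = 1192 * 1000 / (340.2 * 8760) * 100 = 39.9980 %


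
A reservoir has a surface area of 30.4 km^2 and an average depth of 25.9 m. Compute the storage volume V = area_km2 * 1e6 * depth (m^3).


V = 30.4 * 1e6 * 25.9 = 7.8736e+08 m^3


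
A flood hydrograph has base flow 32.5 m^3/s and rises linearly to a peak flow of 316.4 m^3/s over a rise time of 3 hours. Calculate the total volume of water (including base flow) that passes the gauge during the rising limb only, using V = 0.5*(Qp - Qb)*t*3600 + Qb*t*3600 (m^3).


V = 0.5*(316.4 - 32.5)*3*3600 + 32.5*3*3600 = 1.8841e+06 m^3


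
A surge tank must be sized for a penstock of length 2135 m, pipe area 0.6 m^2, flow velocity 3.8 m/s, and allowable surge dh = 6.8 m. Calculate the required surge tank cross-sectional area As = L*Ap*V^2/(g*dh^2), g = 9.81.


As = 2135 * 0.6 * 3.8^2 / (9.81 * 6.8^2) = 40.7783 m^2


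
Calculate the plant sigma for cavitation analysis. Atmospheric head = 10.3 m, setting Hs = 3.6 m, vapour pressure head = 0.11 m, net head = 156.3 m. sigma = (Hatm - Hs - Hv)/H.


sigma = (10.3 - 3.6 - 0.11) / 156.3 = 0.0422


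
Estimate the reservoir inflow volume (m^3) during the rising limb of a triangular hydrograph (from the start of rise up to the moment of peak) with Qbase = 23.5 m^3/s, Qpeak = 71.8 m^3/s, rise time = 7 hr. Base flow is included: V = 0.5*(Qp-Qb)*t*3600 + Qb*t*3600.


V = 0.5*(71.8 - 23.5)*7*3600 + 23.5*7*3600 = 1.2008e+06 m^3


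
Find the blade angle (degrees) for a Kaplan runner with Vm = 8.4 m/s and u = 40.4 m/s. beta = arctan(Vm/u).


beta = arctan(8.4 / 40.4) = 11.7456 degrees


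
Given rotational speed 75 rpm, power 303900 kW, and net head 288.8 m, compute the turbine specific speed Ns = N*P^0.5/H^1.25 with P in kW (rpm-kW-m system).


Ns = 75 * 303900^0.5 / 288.8^1.25 = 34.7280


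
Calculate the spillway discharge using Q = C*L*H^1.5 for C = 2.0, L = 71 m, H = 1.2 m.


Q = 2.0 * 71 * 1.2^1.5 = 186.6638 m^3/s


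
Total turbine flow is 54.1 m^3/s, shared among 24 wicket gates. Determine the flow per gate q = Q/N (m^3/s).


q = 54.1 / 24 = 2.2542 m^3/s


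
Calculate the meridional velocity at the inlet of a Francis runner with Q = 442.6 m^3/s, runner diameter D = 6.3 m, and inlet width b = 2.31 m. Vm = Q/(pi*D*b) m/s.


Vm = 442.6 / (pi * 6.3 * 2.31) = 9.6808 m/s


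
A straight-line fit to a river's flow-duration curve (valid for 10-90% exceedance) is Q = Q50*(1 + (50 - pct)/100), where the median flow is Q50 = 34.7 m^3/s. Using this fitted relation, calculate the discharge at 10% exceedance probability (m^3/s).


Q = 34.7 * (1 + (50 - 10)/100) = 48.5800 m^3/s


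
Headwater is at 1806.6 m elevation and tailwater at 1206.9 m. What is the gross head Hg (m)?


Hg = 1806.6 - 1206.9 = 599.7000 m


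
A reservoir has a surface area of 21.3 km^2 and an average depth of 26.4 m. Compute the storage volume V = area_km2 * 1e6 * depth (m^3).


V = 21.3 * 1e6 * 26.4 = 5.6232e+08 m^3


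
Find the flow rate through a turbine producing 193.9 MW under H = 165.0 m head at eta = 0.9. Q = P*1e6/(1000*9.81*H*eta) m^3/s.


Q = 193.9 * 1e6 / (1000 * 9.81 * 165.0 * 0.9) = 133.1013 m^3/s


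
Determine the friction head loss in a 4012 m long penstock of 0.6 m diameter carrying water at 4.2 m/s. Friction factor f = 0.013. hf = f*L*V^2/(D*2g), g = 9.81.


hf = 0.013 * 4012 * 4.2^2 / (0.6 * 2 * 9.81) = 78.1543 m


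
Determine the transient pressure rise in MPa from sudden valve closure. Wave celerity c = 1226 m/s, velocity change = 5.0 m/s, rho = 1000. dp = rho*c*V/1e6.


dp = 1000 * 1226 * 5.0 / 1e6 = 6.1300 MPa


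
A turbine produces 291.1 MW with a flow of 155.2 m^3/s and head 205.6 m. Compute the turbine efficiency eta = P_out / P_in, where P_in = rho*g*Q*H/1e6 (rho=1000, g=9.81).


P_in = 1000 * 9.81 * 155.2 * 205.6 / 1e6 = 313.0285 MW
eta = 291.1 / 313.0285 = 0.9299


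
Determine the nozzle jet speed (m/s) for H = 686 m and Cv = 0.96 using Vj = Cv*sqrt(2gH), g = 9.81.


Vj = 0.96 * sqrt(2*9.81*686) = 111.3737 m/s


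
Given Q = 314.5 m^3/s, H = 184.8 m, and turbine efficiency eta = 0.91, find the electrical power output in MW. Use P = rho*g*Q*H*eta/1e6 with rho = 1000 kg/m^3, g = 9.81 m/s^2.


P = 1000 * 9.81 * 314.5 * 184.8 * 0.91 / 1e6 = 518.8395 MW


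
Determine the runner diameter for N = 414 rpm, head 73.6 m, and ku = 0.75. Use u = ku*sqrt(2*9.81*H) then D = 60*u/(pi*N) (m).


u = 0.75 * sqrt(2*9.81*73.6) = 28.5003 m/s
D = 60 * 28.5003 / (pi * 414) = 1.3148 m


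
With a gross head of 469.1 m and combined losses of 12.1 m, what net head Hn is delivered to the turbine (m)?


Hn = 469.1 - 12.1 = 457.0000 m


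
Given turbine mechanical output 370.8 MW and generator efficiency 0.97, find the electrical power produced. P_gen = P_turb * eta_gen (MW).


P_gen = 370.8 * 0.97 = 359.6760 MW


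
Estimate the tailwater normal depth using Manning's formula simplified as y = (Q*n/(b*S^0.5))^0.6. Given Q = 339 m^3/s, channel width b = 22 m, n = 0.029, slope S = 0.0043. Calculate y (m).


y = (339 * 0.029 / (22 * 0.0043^0.5))^0.6 = 3.1627 m


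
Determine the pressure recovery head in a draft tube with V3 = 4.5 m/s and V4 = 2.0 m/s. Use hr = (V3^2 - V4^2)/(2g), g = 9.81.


hr = (4.5^2 - 2.0^2) / (2*9.81) = 0.8282 m


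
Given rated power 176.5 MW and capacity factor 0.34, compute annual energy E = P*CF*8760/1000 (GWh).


E = 176.5 * 0.34 * 8760 / 1000 = 525.6876 GWh


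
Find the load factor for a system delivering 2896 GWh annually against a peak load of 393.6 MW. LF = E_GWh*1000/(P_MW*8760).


LF = 2896 * 1000 / (393.6 * 8760) = 0.8399


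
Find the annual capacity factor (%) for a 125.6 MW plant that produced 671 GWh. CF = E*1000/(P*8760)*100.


CF = 671 * 1000 / (125.6 * 8760) * 100 = 60.9858 %


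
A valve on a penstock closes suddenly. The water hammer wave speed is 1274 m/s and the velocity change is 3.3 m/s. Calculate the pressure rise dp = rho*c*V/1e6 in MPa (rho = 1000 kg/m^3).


dp = 1000 * 1274 * 3.3 / 1e6 = 4.2042 MPa


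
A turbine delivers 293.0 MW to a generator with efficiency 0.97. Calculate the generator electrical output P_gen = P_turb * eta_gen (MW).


P_gen = 293.0 * 0.97 = 284.2100 MW


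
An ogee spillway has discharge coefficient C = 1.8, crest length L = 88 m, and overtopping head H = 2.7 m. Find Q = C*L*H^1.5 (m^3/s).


Q = 1.8 * 88 * 2.7^1.5 = 702.7500 m^3/s


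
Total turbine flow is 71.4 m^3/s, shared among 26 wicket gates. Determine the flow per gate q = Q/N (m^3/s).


q = 71.4 / 26 = 2.7462 m^3/s


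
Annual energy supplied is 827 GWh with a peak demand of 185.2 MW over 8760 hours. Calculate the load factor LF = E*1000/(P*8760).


LF = 827 * 1000 / (185.2 * 8760) = 0.5098


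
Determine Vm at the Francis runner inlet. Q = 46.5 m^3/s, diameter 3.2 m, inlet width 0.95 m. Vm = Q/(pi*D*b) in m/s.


Vm = 46.5 / (pi * 3.2 * 0.95) = 4.8689 m/s


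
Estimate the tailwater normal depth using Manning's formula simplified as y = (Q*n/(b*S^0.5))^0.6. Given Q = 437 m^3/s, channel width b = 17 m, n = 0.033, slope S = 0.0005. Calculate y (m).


y = (437 * 0.033 / (17 * 0.0005^0.5))^0.6 = 8.8601 m


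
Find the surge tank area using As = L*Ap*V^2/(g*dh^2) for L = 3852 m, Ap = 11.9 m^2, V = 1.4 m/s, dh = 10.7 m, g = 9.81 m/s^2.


As = 3852 * 11.9 * 1.4^2 / (9.81 * 10.7^2) = 79.9931 m^2


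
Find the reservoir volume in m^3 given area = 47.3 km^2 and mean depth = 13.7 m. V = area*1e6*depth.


V = 47.3 * 1e6 * 13.7 = 6.4801e+08 m^3


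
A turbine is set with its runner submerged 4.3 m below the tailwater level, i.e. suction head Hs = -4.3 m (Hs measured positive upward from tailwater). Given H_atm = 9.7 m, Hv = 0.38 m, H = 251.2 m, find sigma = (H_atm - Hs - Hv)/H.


sigma = (9.7 - (-4.3) - 0.38) / 251.2 = 0.0542


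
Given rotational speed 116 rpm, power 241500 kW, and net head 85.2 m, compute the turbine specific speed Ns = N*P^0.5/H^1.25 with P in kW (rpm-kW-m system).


Ns = 116 * 241500^0.5 / 85.2^1.25 = 220.2252


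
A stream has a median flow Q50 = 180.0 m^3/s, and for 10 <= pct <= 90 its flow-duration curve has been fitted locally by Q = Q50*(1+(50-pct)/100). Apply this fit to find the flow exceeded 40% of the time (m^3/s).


Q = 180.0 * (1 + (50 - 40)/100) = 198.0000 m^3/s


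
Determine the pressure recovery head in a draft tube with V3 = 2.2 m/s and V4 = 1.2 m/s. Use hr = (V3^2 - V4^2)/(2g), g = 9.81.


hr = (2.2^2 - 1.2^2) / (2*9.81) = 0.1733 m


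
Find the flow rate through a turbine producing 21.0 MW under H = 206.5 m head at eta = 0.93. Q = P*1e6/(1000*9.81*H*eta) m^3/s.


Q = 21.0 * 1e6 / (1000 * 9.81 * 206.5 * 0.93) = 11.1467 m^3/s


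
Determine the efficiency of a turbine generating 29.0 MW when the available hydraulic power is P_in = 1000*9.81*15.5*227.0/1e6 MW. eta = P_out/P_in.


P_in = 1000 * 9.81 * 15.5 * 227.0 / 1e6 = 34.5165 MW
eta = 29.0 / 34.5165 = 0.8402


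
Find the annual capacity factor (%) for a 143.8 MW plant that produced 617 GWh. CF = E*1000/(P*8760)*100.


CF = 617 * 1000 / (143.8 * 8760) * 100 = 48.9804 %


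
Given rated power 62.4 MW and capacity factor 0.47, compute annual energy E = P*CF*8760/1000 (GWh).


E = 62.4 * 0.47 * 8760 / 1000 = 256.9133 GWh


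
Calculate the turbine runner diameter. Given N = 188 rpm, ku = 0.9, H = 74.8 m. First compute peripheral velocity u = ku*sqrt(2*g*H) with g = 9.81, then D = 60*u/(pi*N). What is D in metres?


u = 0.9 * sqrt(2*9.81*74.8) = 34.4781 m/s
D = 60 * 34.4781 / (pi * 188) = 3.5026 m


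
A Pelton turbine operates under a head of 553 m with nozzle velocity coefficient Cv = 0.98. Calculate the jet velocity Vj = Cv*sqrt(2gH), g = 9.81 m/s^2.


Vj = 0.98 * sqrt(2*9.81*553) = 102.0794 m/s


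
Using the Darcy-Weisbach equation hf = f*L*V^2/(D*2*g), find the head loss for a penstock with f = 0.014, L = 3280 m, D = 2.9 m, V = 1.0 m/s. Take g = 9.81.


hf = 0.014 * 3280 * 1.0^2 / (2.9 * 2 * 9.81) = 0.8071 m


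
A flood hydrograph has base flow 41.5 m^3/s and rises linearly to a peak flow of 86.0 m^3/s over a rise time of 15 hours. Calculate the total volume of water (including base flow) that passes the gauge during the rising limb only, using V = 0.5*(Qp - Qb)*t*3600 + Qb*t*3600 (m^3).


V = 0.5*(86.0 - 41.5)*15*3600 + 41.5*15*3600 = 3.4425e+06 m^3


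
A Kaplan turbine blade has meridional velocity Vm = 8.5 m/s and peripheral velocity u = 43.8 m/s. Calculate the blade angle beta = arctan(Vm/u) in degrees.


beta = arctan(8.5 / 43.8) = 10.9825 degrees


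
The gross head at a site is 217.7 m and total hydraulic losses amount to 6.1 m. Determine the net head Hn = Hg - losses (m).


Hn = 217.7 - 6.1 = 211.6000 m


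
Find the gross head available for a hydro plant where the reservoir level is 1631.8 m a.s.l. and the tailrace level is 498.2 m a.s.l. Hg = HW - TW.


Hg = 1631.8 - 498.2 = 1133.6000 m


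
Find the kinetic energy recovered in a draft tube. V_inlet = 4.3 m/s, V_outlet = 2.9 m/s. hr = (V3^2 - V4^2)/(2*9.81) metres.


hr = (4.3^2 - 2.9^2) / (2*9.81) = 0.5138 m


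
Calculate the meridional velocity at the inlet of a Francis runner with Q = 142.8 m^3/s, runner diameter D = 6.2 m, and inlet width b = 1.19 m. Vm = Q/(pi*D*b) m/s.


Vm = 142.8 / (pi * 6.2 * 1.19) = 6.1608 m/s


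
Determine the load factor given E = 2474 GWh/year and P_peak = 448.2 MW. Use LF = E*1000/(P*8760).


LF = 2474 * 1000 / (448.2 * 8760) = 0.6301


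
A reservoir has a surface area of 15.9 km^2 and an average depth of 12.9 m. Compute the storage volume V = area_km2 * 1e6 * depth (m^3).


V = 15.9 * 1e6 * 12.9 = 2.0511e+08 m^3
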